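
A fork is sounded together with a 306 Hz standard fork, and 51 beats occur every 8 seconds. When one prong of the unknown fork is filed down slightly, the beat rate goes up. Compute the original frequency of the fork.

Beat frequency = 51/8 = 6.375 Hz.
|f − 306| = 6.375, so the fork was at either 299.625 Hz or 312.375 Hz.
Filing a prong removes mass and raises the fork's frequency; the adjustment raises the fork's frequency.
The beat rate rose, so the adjustment moved the fork further from 306 Hz — it was already above the reference.

312.375 Hz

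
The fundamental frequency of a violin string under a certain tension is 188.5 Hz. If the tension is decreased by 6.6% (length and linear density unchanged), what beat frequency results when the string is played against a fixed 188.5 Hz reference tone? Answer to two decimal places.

6.33 Hz

For a string, f ∝ √T, so the new frequency is 188.5·√0.934 = 182.1733 Hz.
f_beat = |182.1733 − 188.5| = 6.33 Hz.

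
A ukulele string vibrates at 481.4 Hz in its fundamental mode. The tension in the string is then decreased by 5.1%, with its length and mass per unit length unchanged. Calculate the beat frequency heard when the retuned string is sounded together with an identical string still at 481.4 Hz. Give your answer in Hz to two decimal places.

For a string, f ∝ √T, so the new frequency is 481.4·√0.949 = 468.9637 Hz.
f_beat = |468.9637 − 481.4| = 12.44 Hz.

12.44 Hz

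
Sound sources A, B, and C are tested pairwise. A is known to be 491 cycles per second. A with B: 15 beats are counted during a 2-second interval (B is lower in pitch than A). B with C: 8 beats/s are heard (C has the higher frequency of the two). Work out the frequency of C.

A–B: Beat frequency = 15/2 = 7.5 Hz.
B is below A, so f_B = 491 − 7.5 = 483.5 Hz.
C is above B, so f_C = 483.5 + 8 = 491.5 Hz.

491.5 Hz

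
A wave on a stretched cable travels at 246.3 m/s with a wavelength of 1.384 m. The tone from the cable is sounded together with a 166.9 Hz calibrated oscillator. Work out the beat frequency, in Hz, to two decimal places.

11.06 Hz

Source frequency f = v/λ = 246.3/1.384 = 177.9624 Hz.
f_beat = |177.9624 − 166.9| = 11.06 Hz.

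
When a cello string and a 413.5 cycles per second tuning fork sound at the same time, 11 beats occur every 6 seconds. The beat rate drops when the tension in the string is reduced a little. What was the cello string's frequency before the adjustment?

415.3333 Hz

Beat frequency = 11/6 = 1.8333 Hz.
|f − 413.5| = 1.8333, so the cello string was at either 411.6667 Hz or 415.3333 Hz.
Lower tension means lower frequency; the adjustment lowers the cello string's frequency.
The beat rate fell, so the adjustment moved the cello string toward 413.5 Hz — it must have started above the reference.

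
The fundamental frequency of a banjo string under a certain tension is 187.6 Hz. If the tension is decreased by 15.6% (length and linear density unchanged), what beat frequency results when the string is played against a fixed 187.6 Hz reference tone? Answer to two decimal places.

For a string, f ∝ √T, so the new frequency is 187.6·√0.844 = 172.3471 Hz.
f_beat = |172.3471 − 187.6| = 15.25 Hz.

15.25 Hz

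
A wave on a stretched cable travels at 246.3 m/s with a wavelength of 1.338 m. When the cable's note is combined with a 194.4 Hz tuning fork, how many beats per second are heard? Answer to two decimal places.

10.32 Hz

Source frequency f = v/λ = 246.3/1.338 = 184.0807 Hz.
f_beat = |184.0807 − 194.4| = 10.32 Hz.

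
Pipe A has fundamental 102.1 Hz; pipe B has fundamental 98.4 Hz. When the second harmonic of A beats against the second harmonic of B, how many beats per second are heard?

7.4 Hz

Second harmonic of the first: 2·102.1 = 204.2 Hz.
Second harmonic of the second: 2·98.4 = 196.8 Hz.
f_beat = |204.2 − 196.8| = 7.4 Hz.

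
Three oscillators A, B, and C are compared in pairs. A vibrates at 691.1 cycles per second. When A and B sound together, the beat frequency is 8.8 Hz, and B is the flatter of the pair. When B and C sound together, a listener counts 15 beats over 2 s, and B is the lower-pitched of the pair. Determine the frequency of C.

689.8 Hz

B is below A, so f_B = 691.1 − 8.8 = 682.3 Hz.
B–C: Beat frequency = 15/2 = 7.5 Hz.
C is above B, so f_C = 682.3 + 7.5 = 689.8 Hz.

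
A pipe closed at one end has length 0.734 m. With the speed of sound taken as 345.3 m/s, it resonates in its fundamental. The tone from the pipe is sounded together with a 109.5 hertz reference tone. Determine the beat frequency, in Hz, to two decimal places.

8.11 Hz

Closed pipe (odd harmonics): f_n = n·v/(4L) = 1·345.3/(4·0.734) = 117.6090 Hz.
f_beat = |117.6090 − 109.5| = 8.11 Hz.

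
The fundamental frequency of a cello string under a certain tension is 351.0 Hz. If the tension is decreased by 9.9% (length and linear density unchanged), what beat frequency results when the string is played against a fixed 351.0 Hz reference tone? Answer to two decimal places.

17.83 Hz

For a string, f ∝ √T, so the new frequency is 351.0·√0.901 = 333.1728 Hz.
f_beat = |333.1728 − 351.0| = 17.83 Hz.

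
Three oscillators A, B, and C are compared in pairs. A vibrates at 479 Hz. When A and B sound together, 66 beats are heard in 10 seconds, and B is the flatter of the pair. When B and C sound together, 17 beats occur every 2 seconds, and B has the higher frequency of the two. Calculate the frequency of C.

A–B: Beat frequency = 66/10 = 6.6 Hz.
B is below A, so f_B = 479 − 6.6 = 472.4 Hz.
B–C: Beat frequency = 17/2 = 8.5 Hz.
C is below B, so f_C = 472.4 − 8.5 = 463.9 Hz.

463.9 Hz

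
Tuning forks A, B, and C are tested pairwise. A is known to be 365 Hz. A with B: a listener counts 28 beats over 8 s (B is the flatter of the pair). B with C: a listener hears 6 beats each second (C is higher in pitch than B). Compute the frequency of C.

367.5 Hz

A–B: Beat frequency = 28/8 = 3.5 Hz.
B is below A, so f_B = 365 − 3.5 = 361.5 Hz.
C is above B, so f_C = 361.5 + 6 = 367.5 Hz.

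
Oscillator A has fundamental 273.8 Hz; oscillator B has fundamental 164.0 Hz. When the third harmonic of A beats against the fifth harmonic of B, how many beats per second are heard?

Third harmonic of the first: 3·273.8 = 821.4 Hz.
Fifth harmonic of the second: 5·164.0 = 820.0 Hz.
f_beat = |821.4 − 820.0| = 1.4 Hz.

1.4 Hz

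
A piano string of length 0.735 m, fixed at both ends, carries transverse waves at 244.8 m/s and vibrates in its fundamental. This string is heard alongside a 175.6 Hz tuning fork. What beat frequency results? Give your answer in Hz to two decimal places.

For a string fixed at both ends, f_n = n·v/(2L) = 1·244.8/(2·0.735) = 166.5306 Hz.
f_beat = |166.5306 − 175.6| = 9.07 Hz.

9.07 Hz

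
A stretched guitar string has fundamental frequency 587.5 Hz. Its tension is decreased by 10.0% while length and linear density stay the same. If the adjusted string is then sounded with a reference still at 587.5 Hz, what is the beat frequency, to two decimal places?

For a string, f ∝ √T, so the new frequency is 587.5·√0.900 = 557.3514 Hz.
f_beat = |557.3514 − 587.5| = 30.15 Hz.

30.15 Hz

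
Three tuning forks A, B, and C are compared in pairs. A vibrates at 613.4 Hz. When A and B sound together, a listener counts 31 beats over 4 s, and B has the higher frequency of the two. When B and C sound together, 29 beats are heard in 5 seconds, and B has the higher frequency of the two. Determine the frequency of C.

A–B: Beat frequency = 31/4 = 7.75 Hz.
B is above A, so f_B = 613.4 + 7.75 = 621.15 Hz.
B–C: Beat frequency = 29/5 = 5.8 Hz.
C is below B, so f_C = 621.15 − 5.8 = 615.35 Hz.

615.35 Hz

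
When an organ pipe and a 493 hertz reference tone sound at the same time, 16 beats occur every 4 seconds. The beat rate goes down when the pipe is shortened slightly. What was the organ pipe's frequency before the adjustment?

Beat frequency = 16/4 = 4 Hz.
|f − 493| = 4, so the organ pipe was at either 489 Hz or 497 Hz.
A shorter pipe has a higher fundamental; the adjustment raises the organ pipe's frequency.
The beat rate fell, so the adjustment moved the organ pipe toward 493 Hz — it must have started below the reference.

489 Hz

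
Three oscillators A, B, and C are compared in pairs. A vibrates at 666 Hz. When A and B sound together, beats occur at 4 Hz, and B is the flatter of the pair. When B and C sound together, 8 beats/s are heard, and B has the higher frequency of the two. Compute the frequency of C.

654 Hz

B is below A, so f_B = 666 − 4 = 662 Hz.
C is below B, so f_C = 662 − 8 = 654 Hz.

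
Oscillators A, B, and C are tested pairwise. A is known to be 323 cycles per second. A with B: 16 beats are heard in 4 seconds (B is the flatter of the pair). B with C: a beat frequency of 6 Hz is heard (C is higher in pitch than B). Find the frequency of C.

325 Hz

A–B: Beat frequency = 16/4 = 4 Hz.
B is below A, so f_B = 323 − 4 = 319 Hz.
C is above B, so f_C = 319 + 6 = 325 Hz.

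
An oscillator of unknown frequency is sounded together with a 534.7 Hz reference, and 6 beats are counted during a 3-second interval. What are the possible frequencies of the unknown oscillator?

532.7 Hz or 536.7 Hz

Beat frequency = 6/3 = 2 Hz.
|f − 534.7| = 2, so f = 534.7 ± 2.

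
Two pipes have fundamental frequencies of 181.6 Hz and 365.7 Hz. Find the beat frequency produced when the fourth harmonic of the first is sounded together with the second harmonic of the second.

5.0 Hz

Fourth harmonic of the first: 4·181.6 = 726.4 Hz.
Second harmonic of the second: 2·365.7 = 731.4 Hz.
f_beat = |726.4 − 731.4| = 5.0 Hz.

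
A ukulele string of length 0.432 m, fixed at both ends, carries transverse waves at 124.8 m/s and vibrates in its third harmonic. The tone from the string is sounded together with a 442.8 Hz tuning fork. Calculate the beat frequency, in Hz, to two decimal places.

For a string fixed at both ends, f_n = n·v/(2L) = 3·124.8/(2·0.432) = 433.3333 Hz.
f_beat = |433.3333 − 442.8| = 9.47 Hz.

9.47 Hz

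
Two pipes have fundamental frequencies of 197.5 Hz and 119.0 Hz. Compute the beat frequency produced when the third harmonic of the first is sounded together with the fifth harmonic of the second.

2.5 Hz

Third harmonic of the first: 3·197.5 = 592.5 Hz.
Fifth harmonic of the second: 5·119.0 = 595.0 Hz.
f_beat = |592.5 − 595.0| = 2.5 Hz.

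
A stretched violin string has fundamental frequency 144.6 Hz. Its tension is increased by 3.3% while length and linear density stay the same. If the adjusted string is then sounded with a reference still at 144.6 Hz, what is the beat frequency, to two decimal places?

For a string, f ∝ √T, so the new frequency is 144.6·√1.033 = 146.9665 Hz.
f_beat = |146.9665 − 144.6| = 2.37 Hz.

2.37 Hz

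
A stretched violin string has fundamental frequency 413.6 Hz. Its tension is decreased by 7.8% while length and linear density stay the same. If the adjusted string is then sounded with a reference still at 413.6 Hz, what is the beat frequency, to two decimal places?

For a string, f ∝ √T, so the new frequency is 413.6·√0.922 = 397.1422 Hz.
f_beat = |397.1422 − 413.6| = 16.46 Hz.

16.46 Hz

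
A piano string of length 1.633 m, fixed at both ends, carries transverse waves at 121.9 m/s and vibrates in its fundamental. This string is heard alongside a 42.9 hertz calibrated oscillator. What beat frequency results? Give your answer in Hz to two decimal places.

For a string fixed at both ends, f_n = n·v/(2L) = 1·121.9/(2·1.633) = 37.3239 Hz.
f_beat = |37.3239 − 42.9| = 5.58 Hz.

5.58 Hz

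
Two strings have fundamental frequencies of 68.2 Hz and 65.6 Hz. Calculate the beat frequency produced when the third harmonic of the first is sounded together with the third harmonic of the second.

7.8 Hz

Third harmonic of the first: 3·68.2 = 204.6 Hz.
Third harmonic of the second: 3·65.6 = 196.8 Hz.
f_beat = |204.6 − 196.8| = 7.8 Hz.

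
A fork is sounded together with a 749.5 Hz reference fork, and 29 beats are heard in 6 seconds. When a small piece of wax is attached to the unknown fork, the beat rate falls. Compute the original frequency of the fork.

754.3333 Hz

Beat frequency = 29/6 = 4.8333 Hz.
|f − 749.5| = 4.8333, so the fork was at either 744.6667 Hz or 754.3333 Hz.
Loading a fork with wax lowers its frequency; the adjustment lowers the fork's frequency.
The beat rate fell, so the adjustment moved the fork toward 749.5 Hz — it must have started above the reference.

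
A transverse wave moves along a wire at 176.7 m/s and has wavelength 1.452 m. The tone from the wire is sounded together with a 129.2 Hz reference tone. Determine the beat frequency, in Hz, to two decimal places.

Source frequency f = v/λ = 176.7/1.452 = 121.6942 Hz.
f_beat = |121.6942 − 129.2| = 7.51 Hz.

7.51 Hz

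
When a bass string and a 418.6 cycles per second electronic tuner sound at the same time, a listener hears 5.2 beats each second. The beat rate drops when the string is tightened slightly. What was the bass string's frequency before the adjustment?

|f − 418.6| = 5.2, so the bass string was at either 413.4 Hz or 423.8 Hz.
Increasing tension raises a string's frequency; the adjustment raises the bass string's frequency.
The beat rate fell, so the adjustment moved the bass string toward 418.6 Hz — it must have started below the reference.

413.4 Hz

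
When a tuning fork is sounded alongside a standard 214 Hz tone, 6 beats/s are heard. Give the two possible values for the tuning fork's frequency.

208 Hz or 220 Hz

|f − 214| = 6, so f = 214 ± 6.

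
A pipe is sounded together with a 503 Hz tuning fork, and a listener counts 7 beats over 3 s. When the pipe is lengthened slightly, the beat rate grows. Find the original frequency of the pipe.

500.6667 Hz

Beat frequency = 7/3 = 2.3333 Hz.
|f − 503| = 2.3333, so the pipe was at either 500.6667 Hz or 505.3333 Hz.
A longer pipe has a lower fundamental; the adjustment lowers the pipe's frequency.
The beat rate rose, so the adjustment moved the pipe further from 503 Hz — it was already below the reference.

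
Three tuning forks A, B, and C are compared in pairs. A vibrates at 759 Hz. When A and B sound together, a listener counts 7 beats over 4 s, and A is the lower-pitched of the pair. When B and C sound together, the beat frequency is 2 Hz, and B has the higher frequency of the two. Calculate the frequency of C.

758.75 Hz

A–B: Beat frequency = 7/4 = 1.75 Hz.
B is above A, so f_B = 759 + 1.75 = 760.75 Hz.
C is below B, so f_C = 760.75 − 2 = 758.75 Hz.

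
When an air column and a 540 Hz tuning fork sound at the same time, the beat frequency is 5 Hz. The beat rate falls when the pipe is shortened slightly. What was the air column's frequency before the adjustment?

|f − 540| = 5, so the air column was at either 535 Hz or 545 Hz.
A shorter pipe has a higher fundamental; the adjustment raises the air column's frequency.
The beat rate fell, so the adjustment moved the air column toward 540 Hz — it must have started below the reference.

535 Hz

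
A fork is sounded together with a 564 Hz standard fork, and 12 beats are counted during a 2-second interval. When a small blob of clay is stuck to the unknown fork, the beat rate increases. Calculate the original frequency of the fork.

558 Hz

Beat frequency = 12/2 = 6 Hz.
|f − 564| = 6, so the fork was at either 558 Hz or 570 Hz.
Adding mass to a fork lowers its frequency; the adjustment lowers the fork's frequency.
The beat rate rose, so the adjustment moved the fork further from 564 Hz — it was already below the reference.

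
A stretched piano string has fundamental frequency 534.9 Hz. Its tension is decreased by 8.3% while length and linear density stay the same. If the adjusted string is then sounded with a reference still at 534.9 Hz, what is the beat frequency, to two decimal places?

22.68 Hz

For a string, f ∝ √T, so the new frequency is 534.9·√0.917 = 512.2209 Hz.
f_beat = |512.2209 − 534.9| = 22.68 Hz.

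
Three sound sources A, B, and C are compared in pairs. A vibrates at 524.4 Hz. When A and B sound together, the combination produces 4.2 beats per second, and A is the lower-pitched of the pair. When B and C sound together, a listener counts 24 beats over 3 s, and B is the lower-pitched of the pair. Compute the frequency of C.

B is above A, so f_B = 524.4 + 4.2 = 528.6 Hz.
B–C: Beat frequency = 24/3 = 8 Hz.
C is above B, so f_C = 528.6 + 8 = 536.6 Hz.

536.6 Hz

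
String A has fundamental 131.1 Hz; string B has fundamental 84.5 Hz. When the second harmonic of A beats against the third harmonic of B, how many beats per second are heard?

Second harmonic of the first: 2·131.1 = 262.2 Hz.
Third harmonic of the second: 3·84.5 = 253.5 Hz.
f_beat = |262.2 − 253.5| = 8.7 Hz.

8.7 Hz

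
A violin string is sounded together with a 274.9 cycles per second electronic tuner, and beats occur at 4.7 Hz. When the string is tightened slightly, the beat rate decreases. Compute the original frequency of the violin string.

270.2 Hz

|f − 274.9| = 4.7, so the violin string was at either 270.2 Hz or 279.6 Hz.
Increasing tension raises a string's frequency; the adjustment raises the violin string's frequency.
The beat rate fell, so the adjustment moved the violin string toward 274.9 Hz — it must have started below the reference.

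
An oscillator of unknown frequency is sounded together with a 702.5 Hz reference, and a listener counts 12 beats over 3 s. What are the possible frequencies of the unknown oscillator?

698.5 Hz or 706.5 Hz

Beat frequency = 12/3 = 4 Hz.
|f − 702.5| = 4, so f = 702.5 ± 4.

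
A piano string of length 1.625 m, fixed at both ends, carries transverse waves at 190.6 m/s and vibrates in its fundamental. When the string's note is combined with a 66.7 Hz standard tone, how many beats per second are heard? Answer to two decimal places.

For a string fixed at both ends, f_n = n·v/(2L) = 1·190.6/(2·1.625) = 58.6462 Hz.
f_beat = |58.6462 − 66.7| = 8.05 Hz.

8.05 Hz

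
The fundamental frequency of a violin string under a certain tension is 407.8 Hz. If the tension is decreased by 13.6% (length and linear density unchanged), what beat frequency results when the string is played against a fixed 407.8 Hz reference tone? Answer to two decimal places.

For a string, f ∝ √T, so the new frequency is 407.8·√0.864 = 379.0566 Hz.
f_beat = |379.0566 − 407.8| = 28.74 Hz.

28.74 Hz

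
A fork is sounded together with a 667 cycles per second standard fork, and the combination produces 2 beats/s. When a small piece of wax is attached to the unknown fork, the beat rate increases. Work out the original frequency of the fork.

665 Hz

|f − 667| = 2, so the fork was at either 665 Hz or 669 Hz.
Loading a fork with wax lowers its frequency; the adjustment lowers the fork's frequency.
The beat rate rose, so the adjustment moved the fork further from 667 Hz — it was already below the reference.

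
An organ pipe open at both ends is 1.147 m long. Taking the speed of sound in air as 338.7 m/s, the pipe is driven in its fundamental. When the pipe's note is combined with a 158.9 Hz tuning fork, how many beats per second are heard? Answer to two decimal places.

11.25 Hz

Open pipe: f_n = n·v/(2L) = 1·338.7/(2·1.147) = 147.6460 Hz.
f_beat = |147.6460 − 158.9| = 11.25 Hz.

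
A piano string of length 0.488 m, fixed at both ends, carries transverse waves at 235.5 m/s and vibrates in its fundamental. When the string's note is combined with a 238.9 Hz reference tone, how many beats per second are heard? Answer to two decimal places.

For a string fixed at both ends, f_n = n·v/(2L) = 1·235.5/(2·0.488) = 241.2910 Hz.
f_beat = |241.2910 − 238.9| = 2.39 Hz.

2.39 Hz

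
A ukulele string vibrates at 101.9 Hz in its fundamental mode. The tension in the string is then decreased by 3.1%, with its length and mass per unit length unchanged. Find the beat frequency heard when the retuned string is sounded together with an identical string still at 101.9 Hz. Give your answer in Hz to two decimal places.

1.59 Hz

For a string, f ∝ √T, so the new frequency is 101.9·√0.969 = 100.3081 Hz.
f_beat = |100.3081 − 101.9| = 1.59 Hz.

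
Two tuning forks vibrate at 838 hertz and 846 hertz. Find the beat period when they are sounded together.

0.125 s

f_beat = |838 − 846| = 8 Hz.
Beat period T = 1 / f_beat = 1 / 8 s.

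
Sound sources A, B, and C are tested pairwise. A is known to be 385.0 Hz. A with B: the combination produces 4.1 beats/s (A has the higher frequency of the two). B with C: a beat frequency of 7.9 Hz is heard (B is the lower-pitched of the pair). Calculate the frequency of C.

388.8 Hz

B is below A, so f_B = 385.0 − 4.1 = 380.9 Hz.
C is above B, so f_C = 380.9 + 7.9 = 388.8 Hz.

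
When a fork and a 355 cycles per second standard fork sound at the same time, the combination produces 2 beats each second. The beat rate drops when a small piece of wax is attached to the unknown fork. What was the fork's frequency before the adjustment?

357 Hz

|f − 355| = 2, so the fork was at either 353 Hz or 357 Hz.
Loading a fork with wax lowers its frequency; the adjustment lowers the fork's frequency.
The beat rate fell, so the adjustment moved the fork toward 355 Hz — it must have started above the reference.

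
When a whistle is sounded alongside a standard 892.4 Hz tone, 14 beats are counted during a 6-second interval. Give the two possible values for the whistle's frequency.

Beat frequency = 14/6 = 2.3333 Hz.
|f − 892.4| = 2.3333, so f = 892.4 ± 2.3333.

890.0667 Hz or 894.7333 Hz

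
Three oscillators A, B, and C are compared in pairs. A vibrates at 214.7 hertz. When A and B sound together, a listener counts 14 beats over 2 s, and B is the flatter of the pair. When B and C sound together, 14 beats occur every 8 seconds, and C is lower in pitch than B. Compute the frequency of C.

205.95 Hz

A–B: Beat frequency = 14/2 = 7 Hz.
B is below A, so f_B = 214.7 − 7 = 207.7 Hz.
B–C: Beat frequency = 14/8 = 1.75 Hz.
C is below B, so f_C = 207.7 − 1.75 = 205.95 Hz.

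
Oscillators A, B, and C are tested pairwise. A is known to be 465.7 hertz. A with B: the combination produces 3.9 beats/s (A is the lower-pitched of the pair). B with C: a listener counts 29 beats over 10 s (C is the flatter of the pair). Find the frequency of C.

B is above A, so f_B = 465.7 + 3.9 = 469.6 Hz.
B–C: Beat frequency = 29/10 = 2.9 Hz.
C is below B, so f_C = 469.6 − 2.9 = 466.7 Hz.

466.7 Hz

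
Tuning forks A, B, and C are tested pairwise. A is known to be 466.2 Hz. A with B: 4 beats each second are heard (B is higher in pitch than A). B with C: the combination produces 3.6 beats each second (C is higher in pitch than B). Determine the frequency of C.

473.8 Hz

B is above A, so f_B = 466.2 + 4 = 470.2 Hz.
C is above B, so f_C = 470.2 + 3.6 = 473.8 Hz.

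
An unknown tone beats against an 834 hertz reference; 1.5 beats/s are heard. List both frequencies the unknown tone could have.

832.5 Hz or 835.5 Hz

|f − 834| = 1.5, so f = 834 ± 1.5.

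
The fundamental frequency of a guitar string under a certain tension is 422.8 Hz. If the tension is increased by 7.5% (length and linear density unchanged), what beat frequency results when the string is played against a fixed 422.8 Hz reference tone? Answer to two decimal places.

For a string, f ∝ √T, so the new frequency is 422.8·√1.075 = 438.3684 Hz.
f_beat = |438.3684 − 422.8| = 15.57 Hz.

15.57 Hz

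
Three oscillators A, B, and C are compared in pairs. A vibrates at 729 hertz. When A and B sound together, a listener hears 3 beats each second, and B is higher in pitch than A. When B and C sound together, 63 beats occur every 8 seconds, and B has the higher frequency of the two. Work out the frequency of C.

B is above A, so f_B = 729 + 3 = 732 Hz.
B–C: Beat frequency = 63/8 = 7.875 Hz.
C is below B, so f_C = 732 − 7.875 = 724.125 Hz.

724.125 Hz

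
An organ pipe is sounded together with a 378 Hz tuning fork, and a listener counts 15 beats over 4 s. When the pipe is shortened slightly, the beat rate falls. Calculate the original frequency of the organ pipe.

Beat frequency = 15/4 = 3.75 Hz.
|f − 378| = 3.75, so the organ pipe was at either 374.25 Hz or 381.75 Hz.
A shorter pipe has a higher fundamental; the adjustment raises the organ pipe's frequency.
The beat rate fell, so the adjustment moved the organ pipe toward 378 Hz — it must have started below the reference.

374.25 Hz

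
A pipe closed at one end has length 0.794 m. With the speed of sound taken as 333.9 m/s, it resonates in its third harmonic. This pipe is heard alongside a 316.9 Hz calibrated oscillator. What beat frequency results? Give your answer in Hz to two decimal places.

1.50 Hz

Closed pipe (odd harmonics): f_n = n·v/(4L) = 3·333.9/(4·0.794) = 315.3967 Hz.
f_beat = |315.3967 − 316.9| = 1.50 Hz.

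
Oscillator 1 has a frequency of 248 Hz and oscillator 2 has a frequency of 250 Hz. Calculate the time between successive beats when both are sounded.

0.500 s

f_beat = |248 − 250| = 2 Hz.
Beat period T = 1 / f_beat = 1 / 2 s.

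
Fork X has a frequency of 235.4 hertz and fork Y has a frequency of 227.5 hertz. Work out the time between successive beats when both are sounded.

f_beat = |235.4 − 227.5| = 7.9 Hz.
Beat period T = 1 / f_beat = 1 / 7.9 s.

0.127 s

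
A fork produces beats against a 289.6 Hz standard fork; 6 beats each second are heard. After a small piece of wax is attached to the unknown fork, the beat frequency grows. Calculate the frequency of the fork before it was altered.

283.6 Hz

|f − 289.6| = 6, so the fork was at either 283.6 Hz or 295.6 Hz.
Loading a fork with wax lowers its frequency; the adjustment lowers the fork's frequency.
The beat rate rose, so the adjustment moved the fork further from 289.6 Hz — it was already below the reference.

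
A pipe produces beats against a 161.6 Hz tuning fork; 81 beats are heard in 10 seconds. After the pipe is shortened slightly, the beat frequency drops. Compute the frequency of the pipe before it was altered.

Beat frequency = 81/10 = 8.1 Hz.
|f − 161.6| = 8.1, so the pipe was at either 153.5 Hz or 169.7 Hz.
A shorter pipe has a higher fundamental; the adjustment raises the pipe's frequency.
The beat rate fell, so the adjustment moved the pipe toward 161.6 Hz — it must have started below the reference.

153.5 Hz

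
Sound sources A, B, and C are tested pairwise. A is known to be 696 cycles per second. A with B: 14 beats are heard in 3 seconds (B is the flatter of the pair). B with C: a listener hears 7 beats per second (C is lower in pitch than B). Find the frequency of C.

A–B: Beat frequency = 14/3 = 4.6667 Hz.
B is below A, so f_B = 696 − 4.6667 = 691.3333 Hz.
C is below B, so f_C = 691.3333 − 7 = 684.3333 Hz.

684.3333 Hz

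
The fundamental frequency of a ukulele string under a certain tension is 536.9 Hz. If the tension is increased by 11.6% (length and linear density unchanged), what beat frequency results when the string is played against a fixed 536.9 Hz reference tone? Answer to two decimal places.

For a string, f ∝ √T, so the new frequency is 536.9·√1.116 = 567.1860 Hz.
f_beat = |567.1860 − 536.9| = 30.29 Hz.

30.29 Hz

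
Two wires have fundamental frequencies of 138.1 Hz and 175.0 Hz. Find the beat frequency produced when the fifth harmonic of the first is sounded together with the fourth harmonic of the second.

Fifth harmonic of the first: 5·138.1 = 690.5 Hz.
Fourth harmonic of the second: 4·175.0 = 700.0 Hz.
f_beat = |690.5 − 700.0| = 9.5 Hz.

9.5 Hz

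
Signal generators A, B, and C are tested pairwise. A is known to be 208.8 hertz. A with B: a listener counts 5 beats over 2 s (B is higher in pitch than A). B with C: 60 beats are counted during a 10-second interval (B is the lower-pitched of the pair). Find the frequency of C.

A–B: Beat frequency = 5/2 = 2.5 Hz.
B is above A, so f_B = 208.8 + 2.5 = 211.3 Hz.
B–C: Beat frequency = 60/10 = 6 Hz.
C is above B, so f_C = 211.3 + 6 = 217.3 Hz.

217.3 Hz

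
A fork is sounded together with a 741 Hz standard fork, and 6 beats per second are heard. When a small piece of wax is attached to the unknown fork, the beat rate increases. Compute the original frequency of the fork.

735 Hz

|f − 741| = 6, so the fork was at either 735 Hz or 747 Hz.
Loading a fork with wax lowers its frequency; the adjustment lowers the fork's frequency.
The beat rate rose, so the adjustment moved the fork further from 741 Hz — it was already below the reference.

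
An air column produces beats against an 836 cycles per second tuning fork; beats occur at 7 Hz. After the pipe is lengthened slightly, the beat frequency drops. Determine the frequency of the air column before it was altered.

|f − 836| = 7, so the air column was at either 829 Hz or 843 Hz.
A longer pipe has a lower fundamental; the adjustment lowers the air column's frequency.
The beat rate fell, so the adjustment moved the air column toward 836 Hz — it must have started above the reference.

843 Hz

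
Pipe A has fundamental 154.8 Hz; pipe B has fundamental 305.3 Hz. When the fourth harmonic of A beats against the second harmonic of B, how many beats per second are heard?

8.6 Hz

Fourth harmonic of the first: 4·154.8 = 619.2 Hz.
Second harmonic of the second: 2·305.3 = 610.6 Hz.
f_beat = |619.2 − 610.6| = 8.6 Hz.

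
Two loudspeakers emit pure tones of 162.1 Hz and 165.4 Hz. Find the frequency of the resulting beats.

Beats arise from superposition of two nearby frequencies; the beat rate is |f₁ − f₂|.
|162.1 − 165.4| = 3.3 Hz.

3.3 Hz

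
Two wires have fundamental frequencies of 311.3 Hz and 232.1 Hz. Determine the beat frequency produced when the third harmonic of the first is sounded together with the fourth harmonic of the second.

Third harmonic of the first: 3·311.3 = 933.9 Hz.
Fourth harmonic of the second: 4·232.1 = 928.4 Hz.
f_beat = |933.9 − 928.4| = 5.5 Hz.

5.5 Hz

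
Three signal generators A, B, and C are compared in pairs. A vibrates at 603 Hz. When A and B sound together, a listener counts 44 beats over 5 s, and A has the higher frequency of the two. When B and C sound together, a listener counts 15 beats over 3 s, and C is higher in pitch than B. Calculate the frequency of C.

599.2 Hz

A–B: Beat frequency = 44/5 = 8.8 Hz.
B is below A, so f_B = 603 − 8.8 = 594.2 Hz.
B–C: Beat frequency = 15/3 = 5 Hz.
C is above B, so f_C = 594.2 + 5 = 599.2 Hz.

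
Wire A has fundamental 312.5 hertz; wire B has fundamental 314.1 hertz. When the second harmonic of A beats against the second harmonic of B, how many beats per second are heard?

3.2 Hz

Second harmonic of the first: 2·312.5 = 625.0 Hz.
Second harmonic of the second: 2·314.1 = 628.2 Hz.
f_beat = |625.0 − 628.2| = 3.2 Hz.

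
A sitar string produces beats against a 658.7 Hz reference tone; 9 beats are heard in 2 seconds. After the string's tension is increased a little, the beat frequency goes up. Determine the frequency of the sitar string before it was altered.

Beat frequency = 9/2 = 4.5 Hz.
|f − 658.7| = 4.5, so the sitar string was at either 654.2 Hz or 663.2 Hz.
Higher tension means higher frequency; the adjustment raises the sitar string's frequency.
The beat rate rose, so the adjustment moved the sitar string further from 658.7 Hz — it was already above the reference.

663.2 Hz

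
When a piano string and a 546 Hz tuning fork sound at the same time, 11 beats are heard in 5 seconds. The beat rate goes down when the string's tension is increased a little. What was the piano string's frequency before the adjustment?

543.8 Hz

Beat frequency = 11/5 = 2.2 Hz.
|f − 546| = 2.2, so the piano string was at either 543.8 Hz or 548.2 Hz.
Higher tension means higher frequency; the adjustment raises the piano string's frequency.
The beat rate fell, so the adjustment moved the piano string toward 546 Hz — it must have started below the reference.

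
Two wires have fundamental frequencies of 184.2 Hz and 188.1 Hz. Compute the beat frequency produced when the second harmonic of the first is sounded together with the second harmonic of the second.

7.8 Hz

Second harmonic of the first: 2·184.2 = 368.4 Hz.
Second harmonic of the second: 2·188.1 = 376.2 Hz.
f_beat = |368.4 − 376.2| = 7.8 Hz.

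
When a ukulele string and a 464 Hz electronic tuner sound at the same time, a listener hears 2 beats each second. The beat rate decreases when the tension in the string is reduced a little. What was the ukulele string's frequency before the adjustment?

466 Hz

|f − 464| = 2, so the ukulele string was at either 462 Hz or 466 Hz.
Lower tension means lower frequency; the adjustment lowers the ukulele string's frequency.
The beat rate fell, so the adjustment moved the ukulele string toward 464 Hz — it must have started above the reference.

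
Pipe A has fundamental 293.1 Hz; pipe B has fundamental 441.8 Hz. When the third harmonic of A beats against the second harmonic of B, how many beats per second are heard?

4.3 Hz

Third harmonic of the first: 3·293.1 = 879.3 Hz.
Second harmonic of the second: 2·441.8 = 883.6 Hz.
f_beat = |879.3 − 883.6| = 4.3 Hz.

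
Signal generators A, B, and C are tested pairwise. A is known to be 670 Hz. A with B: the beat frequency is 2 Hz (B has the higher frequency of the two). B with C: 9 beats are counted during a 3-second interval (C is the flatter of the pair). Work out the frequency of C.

B is above A, so f_B = 670 + 2 = 672 Hz.
B–C: Beat frequency = 9/3 = 3 Hz.
C is below B, so f_C = 672 − 3 = 669 Hz.

669 Hz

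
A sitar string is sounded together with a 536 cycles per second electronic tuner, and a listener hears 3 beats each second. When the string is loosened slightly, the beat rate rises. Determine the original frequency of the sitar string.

|f − 536| = 3, so the sitar string was at either 533 Hz or 539 Hz.
Reducing tension lowers a string's frequency; the adjustment lowers the sitar string's frequency.
The beat rate rose, so the adjustment moved the sitar string further from 536 Hz — it was already below the reference.

533 Hz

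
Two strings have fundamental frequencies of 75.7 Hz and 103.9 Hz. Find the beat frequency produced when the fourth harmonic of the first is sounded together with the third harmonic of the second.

Fourth harmonic of the first: 4·75.7 = 302.8 Hz.
Third harmonic of the second: 3·103.9 = 311.7 Hz.
f_beat = |302.8 − 311.7| = 8.9 Hz.

8.9 Hz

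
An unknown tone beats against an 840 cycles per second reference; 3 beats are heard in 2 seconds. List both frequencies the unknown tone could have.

838.5 Hz or 841.5 Hz

Beat frequency = 3/2 = 1.5 Hz.
|f − 840| = 1.5, so f = 840 ± 1.5.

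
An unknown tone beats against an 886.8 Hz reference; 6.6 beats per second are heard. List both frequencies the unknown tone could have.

|f − 886.8| = 6.6, so f = 886.8 ± 6.6.

880.2 Hz or 893.4 Hz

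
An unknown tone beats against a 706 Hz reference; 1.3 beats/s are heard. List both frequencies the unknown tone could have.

704.7 Hz or 707.3 Hz

|f − 706| = 1.3, so f = 706 ± 1.3.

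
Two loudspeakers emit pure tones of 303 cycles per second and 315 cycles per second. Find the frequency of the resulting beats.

The beat frequency equals the magnitude of the frequency difference.
|303 − 315| = 12 Hz.

12 Hz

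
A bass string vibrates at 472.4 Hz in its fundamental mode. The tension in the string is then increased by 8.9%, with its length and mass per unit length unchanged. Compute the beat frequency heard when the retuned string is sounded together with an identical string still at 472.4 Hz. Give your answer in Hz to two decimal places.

20.57 Hz

For a string, f ∝ √T, so the new frequency is 472.4·√1.089 = 492.9738 Hz.
f_beat = |492.9738 − 472.4| = 20.57 Hz.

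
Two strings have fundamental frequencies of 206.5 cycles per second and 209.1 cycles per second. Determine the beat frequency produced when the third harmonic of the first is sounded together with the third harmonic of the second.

Third harmonic of the first: 3·206.5 = 619.5 Hz.
Third harmonic of the second: 3·209.1 = 627.3 Hz.
f_beat = |619.5 − 627.3| = 7.8 Hz.

7.8 Hz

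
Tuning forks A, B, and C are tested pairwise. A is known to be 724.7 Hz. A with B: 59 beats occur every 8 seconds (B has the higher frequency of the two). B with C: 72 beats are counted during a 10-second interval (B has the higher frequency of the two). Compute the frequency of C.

A–B: Beat frequency = 59/8 = 7.375 Hz.
B is above A, so f_B = 724.7 + 7.375 = 732.075 Hz.
B–C: Beat frequency = 72/10 = 7.2 Hz.
C is below B, so f_C = 732.075 − 7.2 = 724.875 Hz.

724.875 Hz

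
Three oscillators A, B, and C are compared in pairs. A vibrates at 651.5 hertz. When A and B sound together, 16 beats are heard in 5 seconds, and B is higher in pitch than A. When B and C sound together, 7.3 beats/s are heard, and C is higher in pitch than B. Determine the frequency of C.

A–B: Beat frequency = 16/5 = 3.2 Hz.
B is above A, so f_B = 651.5 + 3.2 = 654.7 Hz.
C is above B, so f_C = 654.7 + 7.3 = 662 Hz.

662 Hz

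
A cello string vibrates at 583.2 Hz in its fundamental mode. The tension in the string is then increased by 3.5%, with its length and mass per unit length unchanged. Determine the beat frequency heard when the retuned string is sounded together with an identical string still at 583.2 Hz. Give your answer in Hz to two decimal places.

For a string, f ∝ √T, so the new frequency is 583.2·√1.035 = 593.3182 Hz.
f_beat = |593.3182 − 583.2| = 10.12 Hz.

10.12 Hz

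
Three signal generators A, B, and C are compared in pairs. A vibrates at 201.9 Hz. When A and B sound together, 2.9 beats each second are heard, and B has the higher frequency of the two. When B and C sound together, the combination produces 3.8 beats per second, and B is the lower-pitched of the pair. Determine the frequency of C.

B is above A, so f_B = 201.9 + 2.9 = 204.8 Hz.
C is above B, so f_C = 204.8 + 3.8 = 208.6 Hz.

208.6 Hz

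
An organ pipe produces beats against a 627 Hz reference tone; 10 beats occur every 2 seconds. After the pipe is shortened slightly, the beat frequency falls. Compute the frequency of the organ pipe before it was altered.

Beat frequency = 10/2 = 5 Hz.
|f − 627| = 5, so the organ pipe was at either 622 Hz or 632 Hz.
A shorter pipe has a higher fundamental; the adjustment raises the organ pipe's frequency.
The beat rate fell, so the adjustment moved the organ pipe toward 627 Hz — it must have started below the reference.

622 Hz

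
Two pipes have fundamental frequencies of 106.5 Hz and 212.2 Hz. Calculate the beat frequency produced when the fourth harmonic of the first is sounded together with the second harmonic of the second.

1.6 Hz

Fourth harmonic of the first: 4·106.5 = 426.0 Hz.
Second harmonic of the second: 2·212.2 = 424.4 Hz.
f_beat = |426.0 − 424.4| = 1.6 Hz.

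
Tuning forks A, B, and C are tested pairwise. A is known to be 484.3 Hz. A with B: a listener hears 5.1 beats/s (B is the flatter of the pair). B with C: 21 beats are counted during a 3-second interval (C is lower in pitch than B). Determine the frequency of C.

472.2 Hz

B is below A, so f_B = 484.3 − 5.1 = 479.2 Hz.
B–C: Beat frequency = 21/3 = 7 Hz.
C is below B, so f_C = 479.2 − 7 = 472.2 Hz.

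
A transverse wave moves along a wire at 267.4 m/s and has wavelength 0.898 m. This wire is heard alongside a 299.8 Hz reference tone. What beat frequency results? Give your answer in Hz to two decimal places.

Source frequency f = v/λ = 267.4/0.898 = 297.7728 Hz.
f_beat = |297.7728 − 299.8| = 2.03 Hz.

2.03 Hz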